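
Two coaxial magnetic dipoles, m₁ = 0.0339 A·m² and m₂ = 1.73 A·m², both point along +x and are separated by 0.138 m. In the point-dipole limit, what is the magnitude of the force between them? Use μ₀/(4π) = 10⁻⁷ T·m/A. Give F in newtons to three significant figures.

F ≈ 9.70×10⁻⁵ N

On-axis B of dipole 1: B = (μ₀/4π)·2m₁/r³. Force on dipole 2: F = m₂·dB/dr.
dB/dr = −(μ₀/4π)·6m₁/r⁴, so |F| = (μ₀/4π)·6m₁m₂/r⁴.
F = 6(10⁻⁷)(0.0339)(1.73)/(0.138)⁴ = 9.702×10⁻⁵ N.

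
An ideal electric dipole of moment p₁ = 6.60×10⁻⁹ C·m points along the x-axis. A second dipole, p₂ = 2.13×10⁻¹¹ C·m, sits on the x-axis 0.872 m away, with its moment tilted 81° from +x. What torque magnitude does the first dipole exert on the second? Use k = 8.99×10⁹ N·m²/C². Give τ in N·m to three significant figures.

The second dipole sits on the axis of the first, so the field there is axial: E₁ = 2kp₁/r³ along +x.
E₁ = 2(8.99×10⁹)(6.60×10⁻⁹)/(0.872)³ = 179.0 N/C.
Torque on the second dipole: τ = p₂ E₁ sinθ.
τ = (2.13×10⁻¹¹)(179.0)·sin81° = 3.765×10⁻⁹ N·m.

τ ≈ 3.77×10⁻⁹ N·m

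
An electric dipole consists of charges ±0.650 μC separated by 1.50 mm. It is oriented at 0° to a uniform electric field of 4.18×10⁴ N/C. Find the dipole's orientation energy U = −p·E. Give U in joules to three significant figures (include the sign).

Dipole moment p = qd = (6.50×10⁻⁷ C)(0.00150 m) = 9.75×10⁻¹⁰ C·m.
U = −p·E = −pE cosθ.
U = −(9.75×10⁻¹⁰)(4.18×10⁴)·cos0° = -4.076×10⁻⁵ J.

U ≈ -4.08×10⁻⁵ J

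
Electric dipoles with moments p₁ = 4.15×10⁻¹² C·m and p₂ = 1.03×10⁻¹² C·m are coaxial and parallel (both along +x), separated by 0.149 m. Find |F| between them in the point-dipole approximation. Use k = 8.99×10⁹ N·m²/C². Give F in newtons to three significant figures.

On-axis field of dipole 1 at distance r: E = 2kp₁/r³. Force on dipole 2 is F = p₂·dE/dr (gradient along axis).
dE/dr = −6kp₁/r⁴, so |F| = 6kp₁p₂/r⁴ (attractive for aligned moments).
F = 6(8.99×10⁹)(4.15×10⁻¹²)(1.03×10⁻¹²)/(0.149)⁴ = 4.678×10⁻¹⁰ N.

F ≈ 4.68×10⁻¹⁰ N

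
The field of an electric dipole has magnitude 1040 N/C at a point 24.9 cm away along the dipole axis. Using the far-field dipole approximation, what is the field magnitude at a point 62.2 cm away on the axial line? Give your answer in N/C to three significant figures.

E ≈ 66.7 N/C

Dipole fields scale as 1/r³ in the far field; the geometry is the same at both points.
E₂ = E₁ · (r₁/r₂)³ = 1040 · (24.9/62.2)³.
(r₁/r₂)³ = (0.4003)³ = 0.06415.
E₂ ≈ 66.72 N/C.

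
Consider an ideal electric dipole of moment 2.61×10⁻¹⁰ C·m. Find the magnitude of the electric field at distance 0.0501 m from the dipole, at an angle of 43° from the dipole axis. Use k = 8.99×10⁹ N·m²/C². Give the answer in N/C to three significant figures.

E ≈ 3.01×10⁴ N/C

At angle θ the dipole field magnitude is E = (kp/r³)·√(1 + 3cos²θ).
kp/r³ = (8.99×10⁹)(2.61×10⁻¹⁰) / (0.0501)³ = 1.866×10⁴ N/C.
√(1 + 3cos²43°) = √(1 + 3·0.5349) = √2.6046 ≈ 1.6139.
E ≈ 1.866×10⁴ × 1.614 = 3.011×10⁴ N/C.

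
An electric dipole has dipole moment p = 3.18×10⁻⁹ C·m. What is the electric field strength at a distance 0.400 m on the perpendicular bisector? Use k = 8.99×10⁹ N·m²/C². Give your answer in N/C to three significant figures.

E ≈ 447 N/C

On the perpendicular bisector E = kp/r³ (half the axial value at the same distance).
E = (8.99×10⁹)(3.18×10⁻⁹) / (0.400)³ = 446.7 N/C.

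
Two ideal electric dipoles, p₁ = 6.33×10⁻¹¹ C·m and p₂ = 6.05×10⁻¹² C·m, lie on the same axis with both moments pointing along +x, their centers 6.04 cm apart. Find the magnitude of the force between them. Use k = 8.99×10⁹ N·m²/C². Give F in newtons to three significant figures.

On-axis field of dipole 1 at distance r: E = 2kp₁/r³. Force on dipole 2 is F = p₂·dE/dr (gradient along axis).
dE/dr = −6kp₁/r⁴, so |F| = 6kp₁p₂/r⁴ (attractive for aligned moments).
F = 6(8.99×10⁹)(6.33×10⁻¹¹)(6.05×10⁻¹²)/(0.0604)⁴ = 1.552×10⁻⁶ N.

F ≈ 1.55×10⁻⁶ N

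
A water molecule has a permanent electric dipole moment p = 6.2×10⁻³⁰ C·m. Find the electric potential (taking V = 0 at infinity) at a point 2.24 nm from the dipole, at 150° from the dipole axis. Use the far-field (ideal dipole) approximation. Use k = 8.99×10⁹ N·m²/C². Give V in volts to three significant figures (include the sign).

The dipole potential is V = kp cosθ / r².
V = (8.99×10⁹)(6.20×10⁻³⁰)·cos150° / (2.24×10⁻⁹)² = -0.009620 V.

V ≈ -0.00962 V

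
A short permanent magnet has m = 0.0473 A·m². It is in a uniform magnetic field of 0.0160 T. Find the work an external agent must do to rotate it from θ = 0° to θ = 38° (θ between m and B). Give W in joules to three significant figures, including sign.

W ≈ 1.60×10⁻⁴ J

W_ext = ΔU = −mB cosθ₂ + mB cosθ₁ = mB(cosθ₁ − cosθ₂).
W = (0.0473)(0.0160)·(cos0° − cos38°) = (7.568×10⁻⁴)·(+0.2120) = 1.604×10⁻⁴ J.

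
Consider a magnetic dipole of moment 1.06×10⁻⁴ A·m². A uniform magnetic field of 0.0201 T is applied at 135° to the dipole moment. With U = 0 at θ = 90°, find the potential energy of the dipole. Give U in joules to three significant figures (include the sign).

U ≈ 1.51×10⁻⁶ J

U = −m·B = −mB cosθ.
U = −(1.06×10⁻⁴)(0.0201)·cos135° = 1.507×10⁻⁶ J.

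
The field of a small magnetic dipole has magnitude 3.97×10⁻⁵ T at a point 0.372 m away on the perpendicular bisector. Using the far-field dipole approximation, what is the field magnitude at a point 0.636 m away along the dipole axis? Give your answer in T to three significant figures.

Dipole fields scale as 1/r³ in the far field.
The axial field is twice the equatorial field at the same r, so the geometry factor is 2/1.
B₂ = B₁ · (2/1) · (r₁/r₂)³ = 3.97×10⁻⁵ · 2 · (0.372/0.636)³.
(r₁/r₂)³ = (0.5849)³ = 0.2001.
B₂ ≈ 1.589×10⁻⁵ T.

B ≈ 1.59×10⁻⁵ T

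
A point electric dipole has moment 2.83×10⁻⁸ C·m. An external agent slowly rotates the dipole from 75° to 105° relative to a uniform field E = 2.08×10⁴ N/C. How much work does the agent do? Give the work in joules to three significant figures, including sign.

W ≈ 3.05×10⁻⁴ J

W_ext = ΔU = U(θ₂) − U(θ₁) = −pE cosθ₂ − (−pE cosθ₁) = pE(cosθ₁ − cosθ₂).
W = (2.83×10⁻⁸)(2.08×10⁴)·(cos75° − cos105°) = (5.886×10⁻⁴)·(+0.5176) = 3.047×10⁻⁴ J.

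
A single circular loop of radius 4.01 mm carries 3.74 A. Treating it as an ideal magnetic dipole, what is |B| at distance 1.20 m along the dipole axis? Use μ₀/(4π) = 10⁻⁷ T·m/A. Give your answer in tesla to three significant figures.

B ≈ 2.19×10⁻¹¹ T

Magnetic moment m = IA = Iπa² = (3.74)·π·(0.00401)² = 1.889×10⁻⁴ A·m².
On axis B = (μ₀/4π)·2m/r³.
B = 2·(10⁻⁷)·(1.889×10⁻⁴) / (1.20)³ = 2.186×10⁻¹¹ T.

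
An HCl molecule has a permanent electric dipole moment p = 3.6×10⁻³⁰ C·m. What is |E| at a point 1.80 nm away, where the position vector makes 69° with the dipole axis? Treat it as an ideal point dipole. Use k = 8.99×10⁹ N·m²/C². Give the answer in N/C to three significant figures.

E ≈ 6.53×10⁶ N/C

At angle θ the dipole field magnitude is E = (kp/r³)·√(1 + 3cos²θ).
kp/r³ = (8.99×10⁹)(3.60×10⁻³⁰) / (1.80×10⁻⁹)³ = 5.549×10⁶ N/C.
√(1 + 3cos²69°) = √(1 + 3·0.1284) = √1.3853 ≈ 1.1770.
E ≈ 5.549×10⁶ × 1.177 = 6.532×10⁶ N/C.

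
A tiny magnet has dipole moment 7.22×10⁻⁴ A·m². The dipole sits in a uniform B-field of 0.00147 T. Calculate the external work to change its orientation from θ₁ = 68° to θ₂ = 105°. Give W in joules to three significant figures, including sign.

W_ext = ΔU = −mB cosθ₂ + mB cosθ₁ = mB(cosθ₁ − cosθ₂).
W = (7.22×10⁻⁴)(0.00147)·(cos68° − cos105°) = (1.061×10⁻⁶)·(+0.6334) = 6.723×10⁻⁷ J.

W ≈ 6.72×10⁻⁷ J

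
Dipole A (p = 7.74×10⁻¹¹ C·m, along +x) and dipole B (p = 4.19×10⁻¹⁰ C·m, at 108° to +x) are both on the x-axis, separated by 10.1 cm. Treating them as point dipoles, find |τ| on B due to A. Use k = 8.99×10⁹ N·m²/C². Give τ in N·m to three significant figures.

The second dipole sits on the axis of the first, so the field there is axial: E₁ = 2kp₁/r³ along +x.
E₁ = 2(8.99×10⁹)(7.74×10⁻¹¹)/(0.101)³ = 1351 N/C.
Torque on the second dipole: τ = p₂ E₁ sinθ.
τ = (4.19×10⁻¹⁰)(1351)·sin108° = 5.383×10⁻⁷ N·m.

τ ≈ 5.38×10⁻⁷ N·m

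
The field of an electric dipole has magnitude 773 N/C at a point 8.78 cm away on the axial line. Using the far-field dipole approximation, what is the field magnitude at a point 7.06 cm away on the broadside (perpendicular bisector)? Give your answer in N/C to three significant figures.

E ≈ 743 N/C

Dipole fields scale as 1/r³ in the far field.
The axial field is twice the equatorial field at the same r, so the geometry factor is 1/2.
E₂ = E₁ · (1/2) · (r₁/r₂)³ = 773 · 0.5 · (8.78/7.06)³.
(r₁/r₂)³ = (1.244)³ = 1.923.
E₂ ≈ 743.4 N/C.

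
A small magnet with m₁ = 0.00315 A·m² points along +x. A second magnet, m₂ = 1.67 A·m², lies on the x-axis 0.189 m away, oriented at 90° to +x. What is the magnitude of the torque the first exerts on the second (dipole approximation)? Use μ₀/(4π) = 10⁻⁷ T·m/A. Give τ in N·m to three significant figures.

τ ≈ 1.56×10⁻⁷ N·m

Dipole B is on the axis of dipole A, so B₁ there is axial: B₁ = (μ₀/4π)·2m₁/r³ along +x.
B₁ = 2(10⁻⁷)(0.00315)/(0.189)³ = 9.332×10⁻⁸ T.
τ = m₂ B₁ sinθ.
τ = (1.67)(9.332×10⁻⁸)·sin90° = 1.558×10⁻⁷ N·m.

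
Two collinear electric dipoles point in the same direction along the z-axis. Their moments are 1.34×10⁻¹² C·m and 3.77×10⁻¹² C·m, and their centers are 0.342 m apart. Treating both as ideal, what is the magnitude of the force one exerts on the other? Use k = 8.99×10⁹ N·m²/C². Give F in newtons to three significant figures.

F ≈ 1.99×10⁻¹¹ N

On-axis field of dipole 1 at distance r: E = 2kp₁/r³. Force on dipole 2 is F = p₂·dE/dr (gradient along axis).
dE/dr = −6kp₁/r⁴, so |F| = 6kp₁p₂/r⁴ (attractive for aligned moments).
F = 6(8.99×10⁹)(1.34×10⁻¹²)(3.77×10⁻¹²)/(0.342)⁴ = 1.992×10⁻¹¹ N.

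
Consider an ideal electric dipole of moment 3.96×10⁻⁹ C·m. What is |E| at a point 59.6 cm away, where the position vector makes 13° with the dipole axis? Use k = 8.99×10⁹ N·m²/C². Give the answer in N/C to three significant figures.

E ≈ 330 N/C

At angle θ the dipole field magnitude is E = (kp/r³)·√(1 + 3cos²θ).
kp/r³ = (8.99×10⁹)(3.96×10⁻⁹) / (0.596)³ = 168.2 N/C.
√(1 + 3cos²13°) = √(1 + 3·0.9494) = √3.8482 ≈ 1.9617.
E ≈ 168.2 × 1.962 = 329.9 N/C.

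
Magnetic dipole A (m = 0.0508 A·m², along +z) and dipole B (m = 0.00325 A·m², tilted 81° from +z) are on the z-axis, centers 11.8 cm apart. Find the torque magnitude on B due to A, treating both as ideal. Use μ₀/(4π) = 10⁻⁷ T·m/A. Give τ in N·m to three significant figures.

Dipole B is on the axis of dipole A, so B₁ there is axial: B₁ = (μ₀/4π)·2m₁/r³ along +z.
B₁ = 2(10⁻⁷)(0.0508)/(0.118)³ = 6.184×10⁻⁶ T.
τ = m₂ B₁ sinθ.
τ = (0.00325)(6.184×10⁻⁶)·sin81° = 1.985×10⁻⁸ N·m.

τ ≈ 1.98×10⁻⁸ N·m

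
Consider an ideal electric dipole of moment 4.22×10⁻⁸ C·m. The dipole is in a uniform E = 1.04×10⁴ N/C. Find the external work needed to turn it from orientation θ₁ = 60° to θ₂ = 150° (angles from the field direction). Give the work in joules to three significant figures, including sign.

W ≈ 6.00×10⁻⁴ J

W_ext = ΔU = U(θ₂) − U(θ₁) = −pE cosθ₂ − (−pE cosθ₁) = pE(cosθ₁ − cosθ₂).
W = (4.22×10⁻⁸)(1.04×10⁴)·(cos60° − cos150°) = (4.389×10⁻⁴)·(+1.3660) = 5.995×10⁻⁴ J.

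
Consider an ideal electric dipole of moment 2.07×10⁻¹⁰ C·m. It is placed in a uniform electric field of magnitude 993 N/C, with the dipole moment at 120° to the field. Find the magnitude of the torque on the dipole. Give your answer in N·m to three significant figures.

Torque on an electric dipole: τ = pE sinθ.
τ = (2.07×10⁻¹⁰)(993)·sin120° = 1.780×10⁻⁷ N·m.

τ ≈ 1.78×10⁻⁷ N·m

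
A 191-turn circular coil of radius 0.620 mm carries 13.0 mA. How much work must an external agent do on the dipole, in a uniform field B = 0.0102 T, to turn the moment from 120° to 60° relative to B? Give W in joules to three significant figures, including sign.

W ≈ -3.06×10⁻⁸ J

m = NIA = NIπa² = 191·(0.0130)·π·(6.20×10⁻⁴)² = 2.999×10⁻⁶ A·m².
W_ext = ΔU = −mB cosθ₂ + mB cosθ₁ = mB(cosθ₁ − cosθ₂).
W = (2.999×10⁻⁶)(0.0102)·(cos120° − cos60°) = (3.059×10⁻⁸)·(-1.0000) = -3.059×10⁻⁸ J.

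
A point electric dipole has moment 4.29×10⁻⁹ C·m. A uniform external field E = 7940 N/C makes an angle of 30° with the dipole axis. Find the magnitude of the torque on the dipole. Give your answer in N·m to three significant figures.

τ ≈ 1.70×10⁻⁵ N·m

Torque on an electric dipole: τ = pE sinθ.
τ = (4.29×10⁻⁹)(7940)·sin30° = 1.703×10⁻⁵ N·m.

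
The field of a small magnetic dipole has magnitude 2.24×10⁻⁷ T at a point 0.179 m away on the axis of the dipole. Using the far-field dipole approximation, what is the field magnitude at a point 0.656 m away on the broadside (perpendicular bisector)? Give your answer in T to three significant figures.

Dipole fields scale as 1/r³ in the far field.
The axial field is twice the equatorial field at the same r, so the geometry factor is 1/2.
B₂ = B₁ · (1/2) · (r₁/r₂)³ = 2.24×10⁻⁷ · 0.5 · (0.179/0.656)³.
(r₁/r₂)³ = (0.2729)³ = 0.02032.
B₂ ≈ 2.275×10⁻⁹ T.

B ≈ 2.28×10⁻⁹ T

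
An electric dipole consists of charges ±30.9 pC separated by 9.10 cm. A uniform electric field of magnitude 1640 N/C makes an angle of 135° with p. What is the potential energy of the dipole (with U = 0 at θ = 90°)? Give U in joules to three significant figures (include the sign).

Dipole moment p = qd = (3.09×10⁻¹¹ C)(0.0910 m) = 2.812×10⁻¹² C·m.
U = −p·E = −pE cosθ.
U = −(2.812×10⁻¹²)(1640)·cos135° = 3.261×10⁻⁹ J.

U ≈ 3.26×10⁻⁹ J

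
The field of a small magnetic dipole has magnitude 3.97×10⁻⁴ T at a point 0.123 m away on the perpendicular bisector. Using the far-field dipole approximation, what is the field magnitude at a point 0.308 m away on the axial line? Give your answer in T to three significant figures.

Dipole fields scale as 1/r³ in the far field.
The axial field is twice the equatorial field at the same r, so the geometry factor is 2/1.
B₂ = B₁ · (2/1) · (r₁/r₂)³ = 3.97×10⁻⁴ · 2 · (0.123/0.308)³.
(r₁/r₂)³ = (0.3994)³ = 0.06369.
B₂ ≈ 5.057×10⁻⁵ T.

B ≈ 5.06×10⁻⁵ T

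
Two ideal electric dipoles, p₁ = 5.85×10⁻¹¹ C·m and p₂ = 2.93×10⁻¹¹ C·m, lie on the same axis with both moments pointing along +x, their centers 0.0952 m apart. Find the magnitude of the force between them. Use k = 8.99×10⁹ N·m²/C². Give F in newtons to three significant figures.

On-axis field of dipole 1 at distance r: E = 2kp₁/r³. Force on dipole 2 is F = p₂·dE/dr (gradient along axis).
dE/dr = −6kp₁/r⁴, so |F| = 6kp₁p₂/r⁴ (attractive for aligned moments).
F = 6(8.99×10⁹)(5.85×10⁻¹¹)(2.93×10⁻¹¹)/(0.0952)⁴ = 1.126×10⁻⁶ N.

F ≈ 1.13×10⁻⁶ N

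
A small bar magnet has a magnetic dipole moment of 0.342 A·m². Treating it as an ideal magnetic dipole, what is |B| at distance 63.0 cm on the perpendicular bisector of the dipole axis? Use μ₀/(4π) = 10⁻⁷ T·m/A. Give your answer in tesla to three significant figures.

In the equatorial plane B = (μ₀/4π)·m/r³ (half the axial value).
B = (10⁻⁷)·(0.342) / (0.630)³ = 1.368×10⁻⁷ T.

B ≈ 1.37×10⁻⁷ T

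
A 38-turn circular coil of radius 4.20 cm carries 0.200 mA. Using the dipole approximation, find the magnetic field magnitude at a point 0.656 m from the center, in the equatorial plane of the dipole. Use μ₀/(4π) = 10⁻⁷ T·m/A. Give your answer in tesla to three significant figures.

B ≈ 1.49×10⁻¹¹ T

m = NIA = NIπa² = 38·(2.00×10⁻⁴)·π·(0.0420)² = 4.212×10⁻⁵ A·m².
In the equatorial plane B = (μ₀/4π)·m/r³ (half the axial value).
B = (10⁻⁷)·(4.212×10⁻⁵) / (0.656)³ = 1.492×10⁻¹¹ T.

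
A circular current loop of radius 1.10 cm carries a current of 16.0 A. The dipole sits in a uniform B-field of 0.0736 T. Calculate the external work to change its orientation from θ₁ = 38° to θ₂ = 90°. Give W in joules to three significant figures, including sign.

W ≈ 3.53×10⁻⁴ J

Magnetic moment m = IA = Iπa² = (16.0)·π·(0.0110)² = 0.006082 A·m².
W_ext = ΔU = −mB cosθ₂ + mB cosθ₁ = mB(cosθ₁ − cosθ₂).
W = (0.006082)(0.0736)·(cos38° − cos90°) = (4.476×10⁻⁴)·(+0.7880) = 3.527×10⁻⁴ J.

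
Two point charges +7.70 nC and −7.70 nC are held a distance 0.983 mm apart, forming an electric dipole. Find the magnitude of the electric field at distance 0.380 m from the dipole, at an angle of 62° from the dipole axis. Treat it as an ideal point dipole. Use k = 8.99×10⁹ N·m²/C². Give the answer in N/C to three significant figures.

E ≈ 1.60 N/C

Dipole moment p = qd = (7.70×10⁻⁹ C)(9.83×10⁻⁴ m) = 7.569×10⁻¹² C·m.
At angle θ the dipole field magnitude is E = (kp/r³)·√(1 + 3cos²θ).
kp/r³ = (8.99×10⁹)(7.569×10⁻¹²) / (0.380)³ = 1.240 N/C.
√(1 + 3cos²62°) = √(1 + 3·0.2204) = √1.6612 ≈ 1.2889.
E ≈ 1.240 × 1.289 = 1.598 N/C.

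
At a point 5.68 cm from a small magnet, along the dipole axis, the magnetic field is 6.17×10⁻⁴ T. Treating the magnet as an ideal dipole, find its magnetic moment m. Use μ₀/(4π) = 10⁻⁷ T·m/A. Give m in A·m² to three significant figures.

m ≈ 0.565 A·m²

On axis B = (μ₀/4π)·2m/r³, so m = Br³·4π/(μ₀·2).
m = (6.17×10⁻⁴)·(0.0568)³ / (2·10⁻⁷) = 0.5653 A·m².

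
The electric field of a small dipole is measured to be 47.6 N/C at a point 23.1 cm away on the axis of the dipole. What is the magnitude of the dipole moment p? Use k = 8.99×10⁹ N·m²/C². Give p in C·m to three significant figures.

On axis E = 2kp/r³, so p = Er³/(2k).
p = (47.6)·(0.231)³ / (2·8.99×10⁹) = 3.263×10⁻¹¹ C·m.

p ≈ 3.26×10⁻¹¹ C·m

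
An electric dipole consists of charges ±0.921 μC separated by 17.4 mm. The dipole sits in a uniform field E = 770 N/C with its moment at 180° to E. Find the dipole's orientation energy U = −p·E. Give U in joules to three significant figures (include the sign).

Dipole moment p = qd = (9.21×10⁻⁷ C)(0.0174 m) = 1.603×10⁻⁸ C·m.
U = −p·E = −pE cosθ.
U = −(1.603×10⁻⁸)(770)·cos180° = 1.234×10⁻⁵ J.

U ≈ 1.23×10⁻⁵ J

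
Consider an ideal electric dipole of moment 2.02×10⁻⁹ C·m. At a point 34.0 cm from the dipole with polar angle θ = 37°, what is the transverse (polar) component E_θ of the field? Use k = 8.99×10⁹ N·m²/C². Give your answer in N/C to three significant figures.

E_θ ≈ 278 N/C

For a dipole, E_θ = (kp sinθ)/r³.
kp/r³ = (8.99×10⁹)(2.02×10⁻⁹)/(0.340)³ = 462.0 N/C.
E_θ = 462.0·sin37° = 278.1 N/C.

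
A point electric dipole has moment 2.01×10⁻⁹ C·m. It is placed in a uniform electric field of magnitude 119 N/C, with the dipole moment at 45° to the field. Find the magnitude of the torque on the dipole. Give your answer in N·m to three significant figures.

τ ≈ 1.69×10⁻⁷ N·m

Torque on an electric dipole: τ = pE sinθ.
τ = (2.01×10⁻⁹)(119)·sin45° = 1.691×10⁻⁷ N·m.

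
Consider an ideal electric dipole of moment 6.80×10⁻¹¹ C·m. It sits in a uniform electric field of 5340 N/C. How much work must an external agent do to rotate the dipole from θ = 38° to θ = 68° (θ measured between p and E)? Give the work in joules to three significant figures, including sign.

W_ext = ΔU = U(θ₂) − U(θ₁) = −pE cosθ₂ − (−pE cosθ₁) = pE(cosθ₁ − cosθ₂).
W = (6.80×10⁻¹¹)(5340)·(cos38° − cos68°) = (3.631×10⁻⁷)·(+0.4134) = 1.501×10⁻⁷ J.

W ≈ 1.50×10⁻⁷ J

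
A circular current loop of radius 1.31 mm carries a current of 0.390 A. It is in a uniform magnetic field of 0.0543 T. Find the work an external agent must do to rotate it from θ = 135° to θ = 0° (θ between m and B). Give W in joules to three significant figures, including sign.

Magnetic moment m = IA = Iπa² = (0.390)·π·(0.00131)² = 2.103×10⁻⁶ A·m².
W_ext = ΔU = −mB cosθ₂ + mB cosθ₁ = mB(cosθ₁ − cosθ₂).
W = (2.103×10⁻⁶)(0.0543)·(cos135° − cos0°) = (1.142×10⁻⁷)·(-1.7071) = -1.949×10⁻⁷ J.

W ≈ -1.95×10⁻⁷ J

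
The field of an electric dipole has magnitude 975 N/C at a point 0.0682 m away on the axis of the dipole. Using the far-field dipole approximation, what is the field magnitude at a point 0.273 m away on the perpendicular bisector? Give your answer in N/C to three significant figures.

Dipole fields scale as 1/r³ in the far field.
The axial field is twice the equatorial field at the same r, so the geometry factor is 1/2.
E₂ = E₁ · (1/2) · (r₁/r₂)³ = 975 · 0.5 · (0.0682/0.273)³.
(r₁/r₂)³ = (0.2498)³ = 0.01559.
E₂ ≈ 7.600 N/C.

E ≈ 7.60 N/C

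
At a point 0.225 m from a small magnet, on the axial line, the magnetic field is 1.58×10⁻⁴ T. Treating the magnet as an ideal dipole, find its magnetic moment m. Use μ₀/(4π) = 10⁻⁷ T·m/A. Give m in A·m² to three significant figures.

m ≈ 9.00 A·m²

On axis B = (μ₀/4π)·2m/r³, so m = Br³·4π/(μ₀·2).
m = (1.58×10⁻⁴)·(0.225)³ / (2·10⁻⁷) = 8.999 A·m².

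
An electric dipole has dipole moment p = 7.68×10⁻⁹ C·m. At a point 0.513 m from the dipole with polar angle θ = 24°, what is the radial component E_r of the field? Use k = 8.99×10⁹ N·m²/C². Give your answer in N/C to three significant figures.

For a dipole, E_r = (2kp cosθ)/r³.
kp/r³ = (8.99×10⁹)(7.68×10⁻⁹)/(0.513)³ = 511.4 N/C.
E_r = 2·511.4·cos24° = 934.4 N/C.

E_r ≈ 934 N/C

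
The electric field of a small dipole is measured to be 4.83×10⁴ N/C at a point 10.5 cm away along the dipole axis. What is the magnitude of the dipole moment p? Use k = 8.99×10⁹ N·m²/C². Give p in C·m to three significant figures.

p ≈ 3.11×10⁻⁹ C·m

On axis E = 2kp/r³, so p = Er³/(2k).
p = (4.83×10⁴)·(0.105)³ / (2·8.99×10⁹) = 3.110×10⁻⁹ C·m.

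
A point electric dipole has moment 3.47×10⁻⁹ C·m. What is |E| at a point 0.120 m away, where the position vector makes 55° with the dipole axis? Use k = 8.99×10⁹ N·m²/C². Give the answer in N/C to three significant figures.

E ≈ 2.54×10⁴ N/C

At angle θ the dipole field magnitude is E = (kp/r³)·√(1 + 3cos²θ).
kp/r³ = (8.99×10⁹)(3.47×10⁻⁹) / (0.120)³ = 1.805×10⁴ N/C.
√(1 + 3cos²55°) = √(1 + 3·0.3290) = √1.9870 ≈ 1.4096.
E ≈ 1.805×10⁴ × 1.410 = 2.545×10⁴ N/C.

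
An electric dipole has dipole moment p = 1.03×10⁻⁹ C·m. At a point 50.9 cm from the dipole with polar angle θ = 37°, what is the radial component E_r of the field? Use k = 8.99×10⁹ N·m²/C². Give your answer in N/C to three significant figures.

E_r ≈ 112 N/C

For a dipole, E_r = (2kp cosθ)/r³.
kp/r³ = (8.99×10⁹)(1.03×10⁻⁹)/(0.509)³ = 70.22 N/C.
E_r = 2·70.22·cos37° = 112.2 N/C.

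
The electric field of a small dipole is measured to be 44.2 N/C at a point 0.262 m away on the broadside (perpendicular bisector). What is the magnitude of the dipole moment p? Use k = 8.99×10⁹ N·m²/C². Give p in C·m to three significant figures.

p ≈ 8.84×10⁻¹¹ C·m

In the equatorial plane E = kp/r³, so p = Er³/(k).
p = (44.2)·(0.262)³ / (8.99×10⁹) = 8.842×10⁻¹¹ C·m.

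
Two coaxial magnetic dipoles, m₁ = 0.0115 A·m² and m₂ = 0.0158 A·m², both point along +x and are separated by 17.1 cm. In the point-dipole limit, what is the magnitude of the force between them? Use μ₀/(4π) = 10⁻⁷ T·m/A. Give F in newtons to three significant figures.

F ≈ 1.28×10⁻⁷ N

On-axis B of dipole 1: B = (μ₀/4π)·2m₁/r³. Force on dipole 2: F = m₂·dB/dr.
dB/dr = −(μ₀/4π)·6m₁/r⁴, so |F| = (μ₀/4π)·6m₁m₂/r⁴.
F = 6(10⁻⁷)(0.0115)(0.0158)/(0.171)⁴ = 1.275×10⁻⁷ N.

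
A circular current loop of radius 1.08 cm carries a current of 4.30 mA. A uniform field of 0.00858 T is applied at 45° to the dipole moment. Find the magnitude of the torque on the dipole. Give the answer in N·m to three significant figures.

Magnetic moment m = IA = Iπa² = (0.00430)·π·(0.0108)² = 1.576×10⁻⁶ A·m².
Torque on a magnetic dipole: τ = mB sinθ.
τ = (1.576×10⁻⁶)(0.00858)·sin45° = 9.562×10⁻⁹ N·m.

τ ≈ 9.56×10⁻⁹ N·m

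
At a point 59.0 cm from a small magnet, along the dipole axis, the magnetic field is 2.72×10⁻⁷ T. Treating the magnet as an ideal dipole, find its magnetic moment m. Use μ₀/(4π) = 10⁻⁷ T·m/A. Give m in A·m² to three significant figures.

m ≈ 0.279 A·m²

On axis B = (μ₀/4π)·2m/r³, so m = Br³·4π/(μ₀·2).
m = (2.72×10⁻⁷)·(0.590)³ / (2·10⁻⁷) = 0.2793 A·m².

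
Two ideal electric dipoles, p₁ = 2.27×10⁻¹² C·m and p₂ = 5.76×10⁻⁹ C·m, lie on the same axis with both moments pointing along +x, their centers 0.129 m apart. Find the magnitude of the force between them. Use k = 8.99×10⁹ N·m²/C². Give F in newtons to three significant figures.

F ≈ 2.55×10⁻⁶ N

On-axis field of dipole 1 at distance r: E = 2kp₁/r³. Force on dipole 2 is F = p₂·dE/dr (gradient along axis).
dE/dr = −6kp₁/r⁴, so |F| = 6kp₁p₂/r⁴ (attractive for aligned moments).
F = 6(8.99×10⁹)(2.27×10⁻¹²)(5.76×10⁻⁹)/(0.129)⁴ = 2.547×10⁻⁶ N.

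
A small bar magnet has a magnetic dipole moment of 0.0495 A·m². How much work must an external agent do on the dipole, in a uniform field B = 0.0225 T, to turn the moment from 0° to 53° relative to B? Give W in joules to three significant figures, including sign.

W_ext = ΔU = −mB cosθ₂ + mB cosθ₁ = mB(cosθ₁ − cosθ₂).
W = (0.0495)(0.0225)·(cos0° − cos53°) = (0.001114)·(+0.3982) = 4.435×10⁻⁴ J.

W ≈ 4.43×10⁻⁴ J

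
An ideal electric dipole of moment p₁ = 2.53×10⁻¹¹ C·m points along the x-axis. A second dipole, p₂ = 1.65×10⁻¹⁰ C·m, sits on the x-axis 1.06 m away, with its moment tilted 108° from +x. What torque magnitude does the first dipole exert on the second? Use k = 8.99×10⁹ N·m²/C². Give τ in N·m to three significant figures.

The second dipole sits on the axis of the first, so the field there is axial: E₁ = 2kp₁/r³ along +x.
E₁ = 2(8.99×10⁹)(2.53×10⁻¹¹)/(1.06)³ = 0.3819 N/C.
Torque on the second dipole: τ = p₂ E₁ sinθ.
τ = (1.65×10⁻¹⁰)(0.3819)·sin108° = 5.994×10⁻¹¹ N·m.

τ ≈ 5.99×10⁻¹¹ N·m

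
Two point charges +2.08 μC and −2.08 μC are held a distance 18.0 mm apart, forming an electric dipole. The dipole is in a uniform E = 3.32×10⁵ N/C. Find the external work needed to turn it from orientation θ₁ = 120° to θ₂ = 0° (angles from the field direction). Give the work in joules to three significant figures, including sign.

W ≈ -0.0186 J

Dipole moment p = qd = (2.08×10⁻⁶ C)(0.0180 m) = 3.744×10⁻⁸ C·m.
W_ext = ΔU = U(θ₂) − U(θ₁) = −pE cosθ₂ − (−pE cosθ₁) = pE(cosθ₁ − cosθ₂).
W = (3.744×10⁻⁸)(3.32×10⁵)·(cos120° − cos0°) = (0.01243)·(-1.5000) = -0.01865 J.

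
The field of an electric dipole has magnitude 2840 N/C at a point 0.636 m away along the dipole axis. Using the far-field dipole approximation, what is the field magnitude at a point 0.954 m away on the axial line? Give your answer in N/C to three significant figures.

E ≈ 841 N/C

Dipole fields scale as 1/r³ in the far field; the geometry is the same at both points.
E₂ = E₁ · (r₁/r₂)³ = 2840 · (0.636/0.954)³.
(r₁/r₂)³ = (0.6667)³ = 0.2963.
E₂ ≈ 841.5 N/C.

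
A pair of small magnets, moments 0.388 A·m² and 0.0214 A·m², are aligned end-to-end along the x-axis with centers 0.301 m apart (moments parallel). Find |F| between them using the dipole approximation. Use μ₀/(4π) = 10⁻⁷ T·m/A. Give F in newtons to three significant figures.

On-axis B of dipole 1: B = (μ₀/4π)·2m₁/r³. Force on dipole 2: F = m₂·dB/dr.
dB/dr = −(μ₀/4π)·6m₁/r⁴, so |F| = (μ₀/4π)·6m₁m₂/r⁴.
F = 6(10⁻⁷)(0.388)(0.0214)/(0.301)⁴ = 6.069×10⁻⁷ N.

F ≈ 6.07×10⁻⁷ N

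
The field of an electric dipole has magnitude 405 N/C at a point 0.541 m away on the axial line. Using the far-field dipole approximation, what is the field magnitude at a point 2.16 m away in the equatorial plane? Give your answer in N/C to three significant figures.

E ≈ 3.18 N/C

Dipole fields scale as 1/r³ in the far field.
The axial field is twice the equatorial field at the same r, so the geometry factor is 1/2.
E₂ = E₁ · (1/2) · (r₁/r₂)³ = 405 · 0.5 · (0.541/2.16)³.
(r₁/r₂)³ = (0.2505)³ = 0.01571.
E₂ ≈ 3.182 N/C.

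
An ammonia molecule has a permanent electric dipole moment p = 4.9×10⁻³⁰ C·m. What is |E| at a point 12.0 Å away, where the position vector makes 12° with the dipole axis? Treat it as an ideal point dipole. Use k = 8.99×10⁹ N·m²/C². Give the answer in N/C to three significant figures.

E ≈ 5.02×10⁷ N/C

At angle θ the dipole field magnitude is E = (kp/r³)·√(1 + 3cos²θ).
kp/r³ = (8.99×10⁹)(4.90×10⁻³⁰) / (1.20×10⁻⁹)³ = 2.549×10⁷ N/C.
√(1 + 3cos²12°) = √(1 + 3·0.9568) = √3.8703 ≈ 1.9673.
E ≈ 2.549×10⁷ × 1.967 = 5.015×10⁷ N/C.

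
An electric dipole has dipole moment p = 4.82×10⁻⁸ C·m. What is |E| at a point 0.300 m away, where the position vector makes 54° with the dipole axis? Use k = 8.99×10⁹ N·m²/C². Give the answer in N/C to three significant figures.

E ≈ 2.29×10⁴ N/C

At angle θ the dipole field magnitude is E = (kp/r³)·√(1 + 3cos²θ).
kp/r³ = (8.99×10⁹)(4.82×10⁻⁸) / (0.300)³ = 1.605×10⁴ N/C.
√(1 + 3cos²54°) = √(1 + 3·0.3455) = √2.0365 ≈ 1.4271.
E ≈ 1.605×10⁴ × 1.427 = 2.290×10⁴ N/C.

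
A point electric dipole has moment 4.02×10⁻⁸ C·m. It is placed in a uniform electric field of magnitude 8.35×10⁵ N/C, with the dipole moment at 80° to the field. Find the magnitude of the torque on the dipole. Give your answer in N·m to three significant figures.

τ ≈ 0.0331 N·m

Torque on an electric dipole: τ = pE sinθ.
τ = (4.02×10⁻⁸)(8.35×10⁵)·sin80° = 0.03306 N·m.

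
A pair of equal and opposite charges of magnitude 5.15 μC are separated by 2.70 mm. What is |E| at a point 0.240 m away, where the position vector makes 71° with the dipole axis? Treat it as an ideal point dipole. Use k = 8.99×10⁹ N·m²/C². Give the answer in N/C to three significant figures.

E ≈ 1.04×10⁴ N/C

Dipole moment p = qd = (5.15×10⁻⁶ C)(0.00270 m) = 1.391×10⁻⁸ C·m.
At angle θ the dipole field magnitude is E = (kp/r³)·√(1 + 3cos²θ).
kp/r³ = (8.99×10⁹)(1.391×10⁻⁸) / (0.240)³ = 9046 N/C.
√(1 + 3cos²71°) = √(1 + 3·0.1060) = √1.3180 ≈ 1.1480.
E ≈ 9046 × 1.148 = 1.039×10⁴ N/C.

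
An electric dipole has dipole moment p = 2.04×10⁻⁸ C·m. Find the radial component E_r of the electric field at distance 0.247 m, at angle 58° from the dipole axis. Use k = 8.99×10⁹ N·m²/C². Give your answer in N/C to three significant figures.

E_r ≈ 1.29×10⁴ N/C

For a dipole, E_r = (2kp cosθ)/r³.
kp/r³ = (8.99×10⁹)(2.04×10⁻⁸)/(0.247)³ = 1.217×10⁴ N/C.
E_r = 2·1.217×10⁴·cos58° = 1.290×10⁴ N/C.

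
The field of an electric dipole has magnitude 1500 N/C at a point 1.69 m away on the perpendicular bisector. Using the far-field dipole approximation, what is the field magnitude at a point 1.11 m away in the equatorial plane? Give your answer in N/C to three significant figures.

E ≈ 5290 N/C

Dipole fields scale as 1/r³ in the far field; the geometry is the same at both points.
E₂ = E₁ · (r₁/r₂)³ = 1500 · (1.69/1.11)³.
(r₁/r₂)³ = (1.523)³ = 3.529.
E₂ ≈ 5294 N/C.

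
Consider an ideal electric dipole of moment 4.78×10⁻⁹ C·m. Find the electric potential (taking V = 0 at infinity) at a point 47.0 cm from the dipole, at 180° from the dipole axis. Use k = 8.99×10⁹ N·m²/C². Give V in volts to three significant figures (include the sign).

The dipole potential is V = kp cosθ / r².
V = (8.99×10⁹)(4.78×10⁻⁹)·cos180° / (0.470)² = -194.5 V.

V ≈ -195 V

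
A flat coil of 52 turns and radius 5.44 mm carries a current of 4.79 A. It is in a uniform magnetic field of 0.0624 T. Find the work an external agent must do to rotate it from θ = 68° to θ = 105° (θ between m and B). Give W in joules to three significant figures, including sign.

W ≈ 9.15×10⁻⁴ J

m = NIA = NIπa² = 52·(4.79)·π·(0.00544)² = 0.02316 A·m².
W_ext = ΔU = −mB cosθ₂ + mB cosθ₁ = mB(cosθ₁ − cosθ₂).
W = (0.02316)(0.0624)·(cos68° − cos105°) = (0.001445)·(+0.6334) = 9.154×10⁻⁴ J.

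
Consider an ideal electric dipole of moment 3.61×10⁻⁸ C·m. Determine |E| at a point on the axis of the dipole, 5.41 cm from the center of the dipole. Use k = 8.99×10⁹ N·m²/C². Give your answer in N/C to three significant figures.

On the dipole axis E = 2kp/r³.
E = 2·(8.99×10⁹)(3.61×10⁻⁸) / (0.0541)³ = 4.099×10⁶ N/C.

E ≈ 4.10×10⁶ N/C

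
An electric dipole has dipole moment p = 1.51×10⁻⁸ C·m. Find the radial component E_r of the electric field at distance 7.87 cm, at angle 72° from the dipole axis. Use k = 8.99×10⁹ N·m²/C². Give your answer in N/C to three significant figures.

E_r ≈ 1.72×10⁵ N/C

For a dipole, E_r = (2kp cosθ)/r³.
kp/r³ = (8.99×10⁹)(1.51×10⁻⁸)/(0.0787)³ = 2.785×10⁵ N/C.
E_r = 2·2.785×10⁵·cos72° = 1.721×10⁵ N/C.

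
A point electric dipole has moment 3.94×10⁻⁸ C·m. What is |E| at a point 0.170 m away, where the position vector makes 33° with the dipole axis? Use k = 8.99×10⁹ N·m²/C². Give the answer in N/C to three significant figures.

E ≈ 1.27×10⁵ N/C

At angle θ the dipole field magnitude is E = (kp/r³)·√(1 + 3cos²θ).
kp/r³ = (8.99×10⁹)(3.94×10⁻⁸) / (0.170)³ = 7.210×10⁴ N/C.
√(1 + 3cos²33°) = √(1 + 3·0.7034) = √3.1101 ≈ 1.7635.
E ≈ 7.210×10⁴ × 1.764 = 1.271×10⁵ N/C.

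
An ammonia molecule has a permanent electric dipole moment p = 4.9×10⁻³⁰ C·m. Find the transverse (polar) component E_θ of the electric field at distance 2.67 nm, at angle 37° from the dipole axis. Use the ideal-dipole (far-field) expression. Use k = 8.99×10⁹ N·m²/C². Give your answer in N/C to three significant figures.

E_θ ≈ 1.39×10⁶ N/C

For a dipole, E_θ = (kp sinθ)/r³.
kp/r³ = (8.99×10⁹)(4.90×10⁻³⁰)/(2.67×10⁻⁹)³ = 2.314×10⁶ N/C.
E_θ = 2.314×10⁶·sin37° = 1.393×10⁶ N/C.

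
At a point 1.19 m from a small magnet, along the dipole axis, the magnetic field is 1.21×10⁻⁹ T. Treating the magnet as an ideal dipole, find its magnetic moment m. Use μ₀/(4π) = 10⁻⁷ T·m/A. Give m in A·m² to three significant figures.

m ≈ 0.0102 A·m²

On axis B = (μ₀/4π)·2m/r³, so m = Br³·4π/(μ₀·2).
m = (1.21×10⁻⁹)·(1.19)³ / (2·10⁻⁷) = 0.01020 A·m².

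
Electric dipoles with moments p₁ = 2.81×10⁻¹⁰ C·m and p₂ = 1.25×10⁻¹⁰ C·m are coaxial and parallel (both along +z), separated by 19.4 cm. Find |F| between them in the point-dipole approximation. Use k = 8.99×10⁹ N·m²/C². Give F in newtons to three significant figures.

On-axis field of dipole 1 at distance r: E = 2kp₁/r³. Force on dipole 2 is F = p₂·dE/dr (gradient along axis).
dE/dr = −6kp₁/r⁴, so |F| = 6kp₁p₂/r⁴ (attractive for aligned moments).
F = 6(8.99×10⁹)(2.81×10⁻¹⁰)(1.25×10⁻¹⁰)/(0.194)⁴ = 1.338×10⁻⁶ N.

F ≈ 1.34×10⁻⁶ N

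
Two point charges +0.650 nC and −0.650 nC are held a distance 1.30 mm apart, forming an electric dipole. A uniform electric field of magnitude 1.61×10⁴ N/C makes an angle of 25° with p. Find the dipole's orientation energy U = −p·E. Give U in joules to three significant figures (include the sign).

U ≈ -1.23×10⁻⁸ J

Dipole moment p = qd = (6.50×10⁻¹⁰ C)(0.00130 m) = 8.45×10⁻¹³ C·m.
U = −p·E = −pE cosθ.
U = −(8.45×10⁻¹³)(1.61×10⁴)·cos25° = -1.233×10⁻⁸ J.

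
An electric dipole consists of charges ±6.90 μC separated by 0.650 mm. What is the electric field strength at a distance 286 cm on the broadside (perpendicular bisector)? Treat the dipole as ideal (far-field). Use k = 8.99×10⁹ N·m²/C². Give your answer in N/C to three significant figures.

Dipole moment p = qd = (6.90×10⁻⁶ C)(6.50×10⁻⁴ m) = 4.485×10⁻⁹ C·m.
On the perpendicular bisector E = kp/r³ (half the axial value at the same distance).
E = (8.99×10⁹)(4.485×10⁻⁹) / (2.86)³ = 1.724 N/C.

E ≈ 1.72 N/C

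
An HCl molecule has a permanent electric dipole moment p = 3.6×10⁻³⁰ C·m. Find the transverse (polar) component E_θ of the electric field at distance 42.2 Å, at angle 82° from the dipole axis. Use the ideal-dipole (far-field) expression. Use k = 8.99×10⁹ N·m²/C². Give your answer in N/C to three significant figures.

For a dipole, E_θ = (kp sinθ)/r³.
kp/r³ = (8.99×10⁹)(3.60×10⁻³⁰)/(4.22×10⁻⁹)³ = 4.307×10⁵ N/C.
E_θ = 4.307×10⁵·sin82° = 4.265×10⁵ N/C.

E_θ ≈ 4.26×10⁵ N/C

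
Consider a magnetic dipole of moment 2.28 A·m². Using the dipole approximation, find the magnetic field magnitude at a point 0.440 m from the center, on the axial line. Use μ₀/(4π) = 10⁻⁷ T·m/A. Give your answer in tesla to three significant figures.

B ≈ 5.35×10⁻⁶ T

On axis B = (μ₀/4π)·2m/r³.
B = 2·(10⁻⁷)·(2.28) / (0.440)³ = 5.353×10⁻⁶ T.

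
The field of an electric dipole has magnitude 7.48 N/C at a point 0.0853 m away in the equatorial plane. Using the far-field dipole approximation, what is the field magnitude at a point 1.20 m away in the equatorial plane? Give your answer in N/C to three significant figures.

Dipole fields scale as 1/r³ in the far field; the geometry is the same at both points.
E₂ = E₁ · (r₁/r₂)³ = 7.48 · (0.0853/1.20)³.
(r₁/r₂)³ = (0.07108)³ = 0.0003592.
E₂ ≈ 0.002687 N/C.

E ≈ 0.00269 N/C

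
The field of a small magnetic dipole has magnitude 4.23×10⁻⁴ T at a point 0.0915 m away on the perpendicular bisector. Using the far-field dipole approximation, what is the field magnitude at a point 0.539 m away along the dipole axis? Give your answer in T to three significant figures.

B ≈ 4.14×10⁻⁶ T

Dipole fields scale as 1/r³ in the far field.
The axial field is twice the equatorial field at the same r, so the geometry factor is 2/1.
B₂ = B₁ · (2/1) · (r₁/r₂)³ = 4.23×10⁻⁴ · 2 · (0.0915/0.539)³.
(r₁/r₂)³ = (0.1698)³ = 0.004892.
B₂ ≈ 4.139×10⁻⁶ T.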